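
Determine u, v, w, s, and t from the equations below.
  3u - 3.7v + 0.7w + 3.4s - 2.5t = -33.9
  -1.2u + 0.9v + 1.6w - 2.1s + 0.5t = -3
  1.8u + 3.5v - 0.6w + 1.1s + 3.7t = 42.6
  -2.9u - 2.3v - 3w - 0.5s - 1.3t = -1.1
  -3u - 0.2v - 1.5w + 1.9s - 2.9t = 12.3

u = -5, v = 6, w = -3, s = 6, t = 6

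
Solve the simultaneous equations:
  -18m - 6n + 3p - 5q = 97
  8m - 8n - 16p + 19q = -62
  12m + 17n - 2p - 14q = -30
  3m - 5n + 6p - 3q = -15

Row-reduce the augmented matrix:
R1 ← R1 / (-18).
R2 ← R2 − 8·R1.
R3 ← R3 − 12·R1.
R4 ← R4 − 3·R1.
R2 ← R2 / (-32/3).
R1 ← R1 − 1/3·R2.
R3 ← R3 − 13·R2.
R4 ← R4 + 6·R2.
R3 ← R3 / (-143/8).
R1 ← R1 + 5/8·R3.
R2 ← R2 − 11/8·R3.
R4 ← R4 − 59/4·R3.
R4 ← R4 / (-2825/264).
R1 ← R1 − 61/88·R4.
R2 ← R2 + 4/3·R4.
R3 ← R3 + 23/132·R4.
Reading off the reduced rows gives m = -5, n = 0, p = -1, q = -2.

m = -5, n = 0, p = -1, q = -2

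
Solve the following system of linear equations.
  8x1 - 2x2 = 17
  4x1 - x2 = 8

no solution

Row-reduce:
R1 ← R1 / (8).
R2 ← R2 − 4·R1.
Row 2 reduces to 0 = -1/2, a contradiction. The system is inconsistent.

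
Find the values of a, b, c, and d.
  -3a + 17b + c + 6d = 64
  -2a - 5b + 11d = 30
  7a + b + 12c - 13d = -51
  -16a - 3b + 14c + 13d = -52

a = 5, b = 3, c = -2, d = 5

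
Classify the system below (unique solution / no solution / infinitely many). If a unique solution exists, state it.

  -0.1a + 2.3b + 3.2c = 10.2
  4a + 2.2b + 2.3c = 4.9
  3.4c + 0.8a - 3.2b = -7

a = -1, b = 3, c = 1

Row-reduce the augmented matrix:
R1 ← R1 / (-1/10).
R2 ← R2 − 4·R1.
R3 ← R3 − 4/5·R1.
R2 ← R2 / (471/5).
R1 ← R1 + 23·R2.
R3 ← R3 − 76/5·R2.
R3 ← R3 / (18781/2355).
R1 ← R1 + 175/942·R3.
R2 ← R2 − 1303/942·R3.
Reading off the reduced rows gives a = -1, b = 3, c = 1.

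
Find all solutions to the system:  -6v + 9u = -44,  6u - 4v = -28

Row-reduce:
R1 ← R1 / (9).
R2 ← R2 − 6·R1.
Row 2 reduces to 0 = 4/3, a contradiction. The system is inconsistent.

no solution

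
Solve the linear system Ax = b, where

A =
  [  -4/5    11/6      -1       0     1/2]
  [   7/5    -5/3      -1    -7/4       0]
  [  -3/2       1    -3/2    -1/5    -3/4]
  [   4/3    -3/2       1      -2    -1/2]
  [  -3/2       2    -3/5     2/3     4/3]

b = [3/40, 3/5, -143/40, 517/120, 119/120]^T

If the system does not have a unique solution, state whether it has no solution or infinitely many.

Row-reduce the augmented matrix:
R1 ← R1 / (-4/5).
R2 ← R2 − 7/5·R1.
R3 ← R3 + 3/2·R1.
R4 ← R4 − 4/3·R1.
R5 ← R5 + 3/2·R1.
R2 ← R2 / (37/24).
R1 ← R1 + 55/24·R2.
R3 ← R3 + 39/16·R2.
R4 ← R4 − 14/9·R2.
R5 ← R5 + 23/16·R2.
R3 ← R3 / (-147/37).
R1 ← R1 + 105/37·R3.
R2 ← R2 + 66/37·R3.
R4 ← R4 − 78/37·R3.
R5 ← R5 + 477/370·R3.
R4 ← R4 / (-5317/2940).
R1 ← R1 + 27/56·R4.
R2 ← R2 − 193/980·R4.
R3 ← R3 − 4391/5880·R4.
R5 ← R5 + 139/58800·R4.
R5 ← R5 / (34861/26585).
R1 ← R1 − 5755/5317·R5.
R2 ← R2 − 3332/5317·R5.
R3 ← R3 + 6923/31902·R5.
R4 ← R4 − 2090/5317·R5.
Reading off the reduced rows gives x_1 = 1/4, x_2 = 3/4, x_3 = 2, x_4 = -2, x_5 = 9/5.

x_1 = 1/4, x_2 = 3/4, x_3 = 2, x_4 = -2, x_5 = 9/5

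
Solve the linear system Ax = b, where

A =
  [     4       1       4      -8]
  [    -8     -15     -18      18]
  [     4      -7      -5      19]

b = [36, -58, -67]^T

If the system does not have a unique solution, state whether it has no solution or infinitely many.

Row-reduce:
R1 ← R1 / (4).
R2 ← R2 + 8·R1.
R3 ← R3 − 4·R1.
R2 ← R2 / (-13).
R1 ← R1 − 1/4·R2.
R3 ← R3 + 8·R2.
R3 ← R3 / (-37/13).
R1 ← R1 − 21/26·R3.
R2 ← R2 − 10/13·R3.
Rank is 3 with 4 unknowns, leaving x_4 free.

infinitely many solutions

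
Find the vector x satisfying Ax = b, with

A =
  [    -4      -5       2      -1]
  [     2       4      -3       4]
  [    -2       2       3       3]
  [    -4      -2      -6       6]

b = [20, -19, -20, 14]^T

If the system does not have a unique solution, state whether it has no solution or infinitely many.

x_1 = -2, x_2 = -3, x_3 = -3, x_4 = -3

Row-reduce the augmented matrix:
R1 ← R1 / (-4).
R2 ← R2 − 2·R1.
R3 ← R3 + 2·R1.
R4 ← R4 + 4·R1.
R2 ← R2 / (3/2).
R1 ← R1 − 5/4·R2.
R3 ← R3 − 9/2·R2.
R4 ← R4 − 3·R2.
R3 ← R3 / (8).
R1 ← R1 − 7/6·R3.
R2 ← R2 + 4/3·R3.
R4 ← R4 + 4·R3.
R4 ← R4 / (-7/2).
R1 ← R1 + 79/48·R4.
R2 ← R2 − 7/6·R4.
R3 ← R3 + 7/8·R4.
Reading off the reduced rows gives x_1 = -2, x_2 = -3, x_3 = -3, x_4 = -3.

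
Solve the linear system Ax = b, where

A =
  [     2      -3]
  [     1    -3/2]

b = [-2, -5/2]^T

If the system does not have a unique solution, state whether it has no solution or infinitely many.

no solution

Row-reduce:
R1 ← R1 / (2).
R2 ← R2 − 1·R1.
Row 2 reduces to 0 = -3/2, a contradiction. The system is inconsistent.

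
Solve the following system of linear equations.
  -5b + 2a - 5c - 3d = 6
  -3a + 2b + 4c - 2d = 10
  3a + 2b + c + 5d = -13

infinitely many solutions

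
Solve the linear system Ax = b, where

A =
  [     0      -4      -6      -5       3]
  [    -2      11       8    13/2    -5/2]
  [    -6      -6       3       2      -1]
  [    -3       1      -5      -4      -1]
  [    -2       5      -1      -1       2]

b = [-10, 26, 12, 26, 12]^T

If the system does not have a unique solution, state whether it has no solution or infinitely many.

Row-reduce:
Swap R1 and R2.
R1 ← R1 / (-2).
R3 ← R3 + 6·R1.
R4 ← R4 + 3·R1.
R5 ← R5 + 2·R1.
R2 ← R2 / (-4).
R1 ← R1 + 11/2·R2.
R3 ← R3 + 39·R2.
R4 ← R4 + 31/2·R2.
R5 ← R5 + 6·R2.
R3 ← R3 / (75/2).
R1 ← R1 − 17/4·R3.
R2 ← R2 − 3/2·R3.
R4 ← R4 − 25/4·R3.
R4 ← R4 / (5/12).
R1 ← R1 − 1/12·R4.
R3 ← R3 − 5/6·R4.
Row 5 reduces to 0 = 1, a contradiction. The system is inconsistent.

no solution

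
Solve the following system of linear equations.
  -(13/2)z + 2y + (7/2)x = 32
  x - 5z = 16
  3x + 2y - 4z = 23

Row-reduce:
R1 ← R1 / (7/2).
R2 ← R2 − 1·R1.
R3 ← R3 − 3·R1.
R2 ← R2 / (-4/7).
R1 ← R1 − 4/7·R2.
R3 ← R3 − 2/7·R2.
Row 3 reduces to 0 = -1, a contradiction. The system is inconsistent.

no solution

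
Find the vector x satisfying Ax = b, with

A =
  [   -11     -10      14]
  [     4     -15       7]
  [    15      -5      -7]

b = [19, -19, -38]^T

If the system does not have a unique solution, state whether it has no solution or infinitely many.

Row-reduce:
R1 ← R1 / (-11).
R2 ← R2 − 4·R1.
R3 ← R3 − 15·R1.
R2 ← R2 / (-205/11).
R1 ← R1 − 10/11·R2.
R3 ← R3 + 205/11·R2.
Rank is 2 with 3 unknowns, leaving x_3 free.

infinitely many solutions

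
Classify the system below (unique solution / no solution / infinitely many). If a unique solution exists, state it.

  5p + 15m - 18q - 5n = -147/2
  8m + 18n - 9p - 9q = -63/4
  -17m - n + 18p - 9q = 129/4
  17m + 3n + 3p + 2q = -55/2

m = -9/4, n = 3/2, p = 3/4, q = 2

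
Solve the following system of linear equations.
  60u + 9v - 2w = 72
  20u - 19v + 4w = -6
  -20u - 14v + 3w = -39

Row-reduce:
R1 ← R1 / (60).
R2 ← R2 − 20·R1.
R3 ← R3 + 20·R1.
R2 ← R2 / (-22).
R1 ← R1 − 3/20·R2.
R3 ← R3 + 11·R2.
Rank is 2 with 3 unknowns, leaving w free.

infinitely many solutions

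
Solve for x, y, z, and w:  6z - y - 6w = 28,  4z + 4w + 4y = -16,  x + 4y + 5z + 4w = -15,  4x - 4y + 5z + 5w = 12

Row-reduce the augmented matrix:
Swap R1 and R3.
R4 ← R4 − 4·R1.
R2 ← R2 / (4).
R1 ← R1 − 4·R2.
R3 ← R3 + 1·R2.
R4 ← R4 + 20·R2.
R3 ← R3 / (7).
R1 ← R1 − 1·R3.
R2 ← R2 − 1·R3.
R4 ← R4 − 5·R3.
R4 ← R4 / (88/7).
R1 ← R1 − 5/7·R4.
R2 ← R2 − 12/7·R4.
R3 ← R3 + 5/7·R4.
Reading off the reduced rows gives x = -1, y = -4, z = 2, w = -2.

x = -1, y = -4, z = 2, w = -2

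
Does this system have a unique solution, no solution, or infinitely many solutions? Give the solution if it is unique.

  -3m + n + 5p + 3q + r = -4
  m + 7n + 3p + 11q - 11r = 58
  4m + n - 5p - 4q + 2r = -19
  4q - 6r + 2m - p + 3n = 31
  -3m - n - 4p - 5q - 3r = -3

infinitely many solutions

Row-reduce:
R1 ← R1 / (-3).
R2 ← R2 − 1·R1.
R3 ← R3 − 4·R1.
R4 ← R4 − 2·R1.
R5 ← R5 + 3·R1.
R2 ← R2 / (22/3).
R1 ← R1 + 1/3·R2.
R3 ← R3 − 7/3·R2.
R4 ← R4 − 11/3·R2.
R5 ← R5 + 2·R2.
R3 ← R3 / (2/11).
R1 ← R1 + 16/11·R3.
R2 ← R2 − 7/11·R3.
R5 ← R5 + 85/11·R3.
Swap R4 and R5.
R4 ← R4 / (-167).
R1 ← R1 + 31·R4.
R2 ← R2 − 15·R4.
R3 ← R3 + 21·R4.
Rank is 4 with 5 unknowns, leaving r free.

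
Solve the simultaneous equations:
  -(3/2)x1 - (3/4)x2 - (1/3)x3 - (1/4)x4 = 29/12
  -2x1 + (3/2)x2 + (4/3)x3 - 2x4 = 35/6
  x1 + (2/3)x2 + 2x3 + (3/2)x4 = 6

Row-reduce:
R1 ← R1 / (-3/2).
R2 ← R2 + 2·R1.
R3 ← R3 − 1·R1.
R2 ← R2 / (5/2).
R1 ← R1 − 1/2·R2.
R3 ← R3 − 1/6·R2.
R3 ← R3 / (224/135).
R1 ← R1 + 2/15·R3.
R2 ← R2 − 32/45·R3.
Rank is 3 with 4 unknowns, leaving x4 free.

infinitely many solutions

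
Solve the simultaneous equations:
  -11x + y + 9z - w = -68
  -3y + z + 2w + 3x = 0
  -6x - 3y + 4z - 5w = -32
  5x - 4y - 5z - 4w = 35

no solution

Row-reduce:
R1 ← R1 / (-11).
R2 ← R2 − 3·R1.
R3 ← R3 + 6·R1.
R4 ← R4 − 5·R1.
R2 ← R2 / (-30/11).
R1 ← R1 + 1/11·R2.
R3 ← R3 + 39/11·R2.
R4 ← R4 + 39/11·R2.
R3 ← R3 / (-27/5).
R1 ← R1 + 14/15·R3.
R2 ← R2 + 19/15·R3.
R4 ← R4 + 27/5·R3.
Row 4 reduces to 0 = -1, a contradiction. The system is inconsistent.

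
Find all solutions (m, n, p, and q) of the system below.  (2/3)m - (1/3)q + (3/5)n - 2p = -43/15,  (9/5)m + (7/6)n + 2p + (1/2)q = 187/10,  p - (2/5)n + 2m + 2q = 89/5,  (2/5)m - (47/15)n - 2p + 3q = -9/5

infinitely many solutions

Row-reduce:
R1 ← R1 / (2/3).
R2 ← R2 − 9/5·R1.
R3 ← R3 − 2·R1.
R4 ← R4 − 2/5·R1.
R2 ← R2 / (-34/75).
R1 ← R1 − 9/10·R2.
R3 ← R3 + 11/5·R2.
R4 ← R4 + 262/75·R2.
R3 ← R3 / (-983/34).
R1 ← R1 − 795/68·R3.
R2 ← R2 + 555/34·R3.
R4 ← R4 + 983/17·R3.
Rank is 3 with 4 unknowns, leaving q free.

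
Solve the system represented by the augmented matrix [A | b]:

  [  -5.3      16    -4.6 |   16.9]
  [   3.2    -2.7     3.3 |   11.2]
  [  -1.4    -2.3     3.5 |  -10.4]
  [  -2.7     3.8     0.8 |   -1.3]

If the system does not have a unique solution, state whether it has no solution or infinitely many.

Row-reduce the augmented matrix:
R1 ← R1 / (-53/10).
R2 ← R2 − 16/5·R1.
R3 ← R3 + 7/5·R1.
R4 ← R4 + 27/10·R1.
R2 ← R2 / (3689/530).
R1 ← R1 + 160/53·R2.
R3 ← R3 + 3459/530·R2.
R4 ← R4 + 1153/265·R2.
R3 ← R3 / (96009/18445).
R1 ← R1 − 4038/3689·R3.
R2 ← R2 − 277/3689·R3.
R4 ← R4 − 64006/18445·R3.
R4 reduces to 0 = 0, so the extra equation is consistent.
Reading off the reduced rows gives x_1 = 5, x_2 = 3, x_3 = 1.

x_1 = 5, x_2 = 3, x_3 = 1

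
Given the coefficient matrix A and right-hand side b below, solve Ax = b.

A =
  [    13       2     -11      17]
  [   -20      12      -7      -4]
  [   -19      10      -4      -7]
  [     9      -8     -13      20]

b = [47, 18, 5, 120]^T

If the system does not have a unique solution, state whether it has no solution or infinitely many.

Row-reduce the augmented matrix:
R1 ← R1 / (13).
R2 ← R2 + 20·R1.
R3 ← R3 + 19·R1.
R4 ← R4 − 9·R1.
R2 ← R2 / (196/13).
R1 ← R1 − 2/13·R2.
R3 ← R3 − 168/13·R2.
R4 ← R4 + 122/13·R2.
R3 ← R3 / (3/7).
R1 ← R1 + 59/98·R3.
R2 ← R2 + 311/196·R3.
R4 ← R4 + 1987/98·R3.
R4 ← R4 / (-673/21).
R1 ← R1 + 11/21·R4.
R2 ← R2 + 58/21·R4.
R3 ← R3 + 8/3·R4.
Reading off the reduced rows gives x_1 = -2, x_2 = -5, x_3 = -6, x_4 = 1.

x_1 = -2, x_2 = -5, x_3 = -6, x_4 = 1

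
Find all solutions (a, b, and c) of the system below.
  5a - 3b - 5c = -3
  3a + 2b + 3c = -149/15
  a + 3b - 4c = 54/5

a = -2, b = 4/3, c = -11/5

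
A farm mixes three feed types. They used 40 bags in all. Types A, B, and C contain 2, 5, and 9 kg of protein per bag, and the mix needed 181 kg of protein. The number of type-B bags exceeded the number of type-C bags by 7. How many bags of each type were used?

Let a = type-A bags, b = type-B bags, c = type-C bags.
  c + b + a = 40
  2a + 5b + 9c = 181
  b - c = 7
Row-reduce the augmented matrix:
R2 ← R2 − 2·R1.
R2 ← R2 / (3).
R1 ← R1 − 1·R2.
R3 ← R3 − 1·R2.
R3 ← R3 / (-10/3).
R1 ← R1 + 4/3·R3.
R2 ← R2 − 7/3·R3.
Reading off the reduced rows gives a = 17, b = 15, c = 8.

type-A bags: 17, type-B bags: 15, type-C bags: 8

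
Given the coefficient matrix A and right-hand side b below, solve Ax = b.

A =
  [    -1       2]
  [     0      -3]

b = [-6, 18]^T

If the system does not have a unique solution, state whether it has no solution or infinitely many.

x_1 = -6, x_2 = -6

Row-reduce the augmented matrix:
R1 ← R1 / (-1).
R2 ← R2 / (-3).
R1 ← R1 + 2·R2.
Reading off the reduced rows gives x_1 = -6, x_2 = -6.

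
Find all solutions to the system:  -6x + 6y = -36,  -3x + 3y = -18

infinitely many solutions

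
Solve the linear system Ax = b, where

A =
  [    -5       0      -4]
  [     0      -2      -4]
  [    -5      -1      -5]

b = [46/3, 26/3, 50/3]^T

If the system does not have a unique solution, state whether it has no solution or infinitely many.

x_1 = -2/3, x_2 = 5/3, x_3 = -3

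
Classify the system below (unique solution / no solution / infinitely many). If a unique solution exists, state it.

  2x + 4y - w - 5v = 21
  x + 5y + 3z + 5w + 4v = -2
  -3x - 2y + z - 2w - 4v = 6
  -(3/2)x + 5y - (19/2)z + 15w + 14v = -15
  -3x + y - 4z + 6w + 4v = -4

Row-reduce:
R1 ← R1 / (2).
R2 ← R2 − 1·R1.
R3 ← R3 + 3·R1.
R4 ← R4 + 3/2·R1.
R5 ← R5 + 3·R1.
R2 ← R2 / (3).
R1 ← R1 − 2·R2.
R3 ← R3 − 4·R2.
R4 ← R4 − 8·R2.
R5 ← R5 − 7·R2.
R3 ← R3 / (-3).
R1 ← R1 + 2·R3.
R2 ← R2 − 1·R3.
R4 ← R4 + 35/2·R3.
R5 ← R5 + 11·R3.
R4 ← R4 / (565/9).
R1 ← R1 − 55/18·R4.
R2 ← R2 + 16/9·R4.
R3 ← R3 − 65/18·R4.
R5 ← R5 − 565/18·R4.
Row 5 reduces to 0 = -1, a contradiction. The system is inconsistent.

no solution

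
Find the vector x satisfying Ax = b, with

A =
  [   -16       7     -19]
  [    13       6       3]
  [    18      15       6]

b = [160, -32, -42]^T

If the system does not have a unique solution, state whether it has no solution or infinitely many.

x_1 = -2, x_2 = 2, x_3 = -6

Row-reduce the augmented matrix:
R1 ← R1 / (-16).
R2 ← R2 − 13·R1.
R3 ← R3 − 18·R1.
R2 ← R2 / (187/16).
R1 ← R1 + 7/16·R2.
R3 ← R3 − 183/8·R2.
R3 ← R3 / (1677/187).
R1 ← R1 − 135/187·R3.
R2 ← R2 + 199/187·R3.
Reading off the reduced rows gives x_1 = -2, x_2 = 2, x_3 = -6.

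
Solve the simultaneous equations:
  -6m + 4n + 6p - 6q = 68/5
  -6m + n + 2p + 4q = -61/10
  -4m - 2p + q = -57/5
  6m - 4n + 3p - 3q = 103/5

m = 6/5, n = -1/2, p = 14/5, q = -1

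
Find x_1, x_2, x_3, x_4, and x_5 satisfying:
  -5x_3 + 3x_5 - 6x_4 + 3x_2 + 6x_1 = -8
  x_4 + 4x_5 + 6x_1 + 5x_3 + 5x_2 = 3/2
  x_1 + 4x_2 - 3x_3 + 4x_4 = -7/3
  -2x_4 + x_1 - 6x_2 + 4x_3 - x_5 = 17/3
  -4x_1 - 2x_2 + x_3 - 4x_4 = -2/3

x_1 = -1/3, x_2 = -2, x_3 = 0, x_4 = 3/2, x_5 = 3

Row-reduce the augmented matrix:
R1 ← R1 / (6).
R2 ← R2 − 6·R1.
R3 ← R3 − 1·R1.
R4 ← R4 − 1·R1.
R5 ← R5 + 4·R1.
R2 ← R2 / (2).
R1 ← R1 − 1/2·R2.
R3 ← R3 − 7/2·R2.
R4 ← R4 + 13/2·R2.
R3 ← R3 / (-59/3).
R1 ← R1 + 10/3·R3.
R2 ← R2 − 5·R3.
R4 ← R4 − 112/3·R3.
R5 ← R5 + 7/3·R3.
R4 ← R4 / (1885/236).
R1 ← R1 + 359/236·R4.
R2 ← R2 − 391/236·R4.
R3 ← R3 − 87/236·R4.
R5 ← R5 + 1685/236·R4.
R5 ← R5 / (5/377).
R1 ← R1 − 57/377·R5.
R2 ← R2 − 170/377·R5.
R3 ← R3 − 3/13·R5.
R4 ← R4 + 119/377·R5.
Reading off the reduced rows gives x_1 = -1/3, x_2 = -2, x_3 = 0, x_4 = 3/2, x_5 = 3.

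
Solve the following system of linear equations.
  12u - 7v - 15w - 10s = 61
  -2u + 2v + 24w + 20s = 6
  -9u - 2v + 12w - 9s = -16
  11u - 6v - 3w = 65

no solution

Row-reduce:
R1 ← R1 / (12).
R2 ← R2 + 2·R1.
R3 ← R3 + 9·R1.
R4 ← R4 − 11·R1.
R2 ← R2 / (5/6).
R1 ← R1 + 7/12·R2.
R3 ← R3 + 29/4·R2.
R4 ← R4 − 5/12·R2.
R3 ← R3 / (939/5).
R1 ← R1 − 69/5·R3.
R2 ← R2 − 129/5·R3.
Row 4 reduces to 0 = 1, a contradiction. The system is inconsistent.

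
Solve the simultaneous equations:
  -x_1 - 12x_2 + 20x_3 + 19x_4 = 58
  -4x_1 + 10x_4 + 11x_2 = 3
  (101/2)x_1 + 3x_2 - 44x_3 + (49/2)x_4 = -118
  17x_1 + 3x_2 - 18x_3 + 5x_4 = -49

infinitely many solutions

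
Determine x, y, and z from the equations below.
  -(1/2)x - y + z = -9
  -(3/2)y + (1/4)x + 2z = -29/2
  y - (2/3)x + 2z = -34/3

Row-reduce the augmented matrix:
R1 ← R1 / (-1/2).
R2 ← R2 − 1/4·R1.
R3 ← R3 + 2/3·R1.
R2 ← R2 / (-2).
R1 ← R1 − 2·R2.
R3 ← R3 − 7/3·R2.
R3 ← R3 / (43/12).
R1 ← R1 − 1/2·R3.
R2 ← R2 + 5/4·R3.
Reading off the reduced rows gives x = 2, y = 2, z = -6.

x = 2, y = 2, z = -6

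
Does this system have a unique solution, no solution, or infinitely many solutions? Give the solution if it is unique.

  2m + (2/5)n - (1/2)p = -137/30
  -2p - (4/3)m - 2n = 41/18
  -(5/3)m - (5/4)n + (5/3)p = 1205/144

Row-reduce the augmented matrix:
R1 ← R1 / (2).
R2 ← R2 + 4/3·R1.
R3 ← R3 + 5/3·R1.
R2 ← R2 / (-26/15).
R1 ← R1 − 1/5·R2.
R3 ← R3 + 11/12·R2.
R3 ← R3 / (775/312).
R1 ← R1 + 27/52·R3.
R2 ← R2 − 35/26·R3.
Reading off the reduced rows gives m = -4/3, n = -9/4, p = 2.

m = -4/3, n = -9/4, p = 2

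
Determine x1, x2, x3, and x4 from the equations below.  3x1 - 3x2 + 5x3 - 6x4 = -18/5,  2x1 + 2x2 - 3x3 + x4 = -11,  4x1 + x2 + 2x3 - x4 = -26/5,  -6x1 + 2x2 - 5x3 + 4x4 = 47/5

x1 = -3, x2 = 8/5, x3 = 3, x4 = 4/5

Row-reduce the augmented matrix:
R1 ← R1 / (3).
R2 ← R2 − 2·R1.
R3 ← R3 − 4·R1.
R4 ← R4 + 6·R1.
R2 ← R2 / (4).
R1 ← R1 + 1·R2.
R3 ← R3 − 5·R2.
R4 ← R4 + 4·R2.
R3 ← R3 / (13/4).
R1 ← R1 − 1/12·R3.
R2 ← R2 + 19/12·R3.
R4 ← R4 + 4/3·R3.
R4 ← R4 / (-35/13).
R1 ← R1 + 10/13·R4.
R2 ← R2 − 21/13·R4.
R3 ← R3 − 3/13·R4.
Reading off the reduced rows gives x1 = -3, x2 = 8/5, x3 = 3, x4 = 4/5.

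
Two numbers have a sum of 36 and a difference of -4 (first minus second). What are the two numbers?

Let x = first number, y = second number.
  x + y = 36
  x - y = -4
Row-reduce the augmented matrix:
R2 ← R2 − 1·R1.
R2 ← R2 / (-2).
R1 ← R1 − 1·R2.
Reading off the reduced rows gives x = 16, y = 20.

first number: 16, second number: 20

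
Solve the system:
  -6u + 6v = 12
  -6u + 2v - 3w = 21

infinitely many solutions

Row-reduce:
R1 ← R1 / (-6).
R2 ← R2 + 6·R1.
R2 ← R2 / (-4).
R1 ← R1 + 1·R2.
Rank is 2 with 3 unknowns, leaving w free.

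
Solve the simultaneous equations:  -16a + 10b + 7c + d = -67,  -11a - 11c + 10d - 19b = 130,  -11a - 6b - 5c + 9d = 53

Row-reduce:
R1 ← R1 / (-16).
R2 ← R2 + 11·R1.
R3 ← R3 + 11·R1.
R2 ← R2 / (-207/8).
R1 ← R1 + 5/8·R2.
R3 ← R3 + 103/8·R2.
R3 ← R3 / (-35/18).
R1 ← R1 + 1/18·R3.
R2 ← R2 − 11/18·R3.
Rank is 3 with 4 unknowns, leaving d free.

infinitely many solutions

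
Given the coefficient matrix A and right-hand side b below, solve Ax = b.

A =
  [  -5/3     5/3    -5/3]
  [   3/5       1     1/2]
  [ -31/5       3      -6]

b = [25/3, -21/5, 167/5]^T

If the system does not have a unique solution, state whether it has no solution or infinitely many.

infinitely many solutions

Row-reduce:
R1 ← R1 / (-5/3).
R2 ← R2 − 3/5·R1.
R3 ← R3 + 31/5·R1.
R2 ← R2 / (8/5).
R1 ← R1 + 1·R2.
R3 ← R3 + 16/5·R2.
Rank is 2 with 3 unknowns, leaving x_3 free.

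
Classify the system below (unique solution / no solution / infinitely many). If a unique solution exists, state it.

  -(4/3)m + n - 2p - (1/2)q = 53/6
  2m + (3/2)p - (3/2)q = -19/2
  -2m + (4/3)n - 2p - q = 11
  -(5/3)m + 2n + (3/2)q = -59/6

m = -4, n = -6, p = -4, q = -3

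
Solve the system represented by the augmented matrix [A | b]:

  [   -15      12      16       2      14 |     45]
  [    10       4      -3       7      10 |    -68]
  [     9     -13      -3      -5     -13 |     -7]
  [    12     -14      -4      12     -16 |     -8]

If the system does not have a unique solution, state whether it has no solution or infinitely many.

infinitely many solutions

Row-reduce:
R1 ← R1 / (-15).
R2 ← R2 − 10·R1.
R3 ← R3 − 9·R1.
R4 ← R4 − 12·R1.
R2 ← R2 / (12).
R1 ← R1 + 4/5·R2.
R3 ← R3 + 29/5·R2.
R4 ← R4 + 22/5·R2.
R3 ← R3 / (371/36).
R1 ← R1 + 5/9·R3.
R2 ← R2 − 23/36·R3.
R4 ← R4 − 209/18·R3.
R4 ← R4 / (6084/371).
R1 ← R1 − 806/1855·R4.
R2 ← R2 − 1262/1855·R4.
R3 ← R3 − 41/1855·R4.
Rank is 4 with 5 unknowns, leaving x_5 free.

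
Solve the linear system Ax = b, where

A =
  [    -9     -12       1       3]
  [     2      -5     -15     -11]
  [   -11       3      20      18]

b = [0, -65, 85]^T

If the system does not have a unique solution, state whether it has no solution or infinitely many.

infinitely many solutions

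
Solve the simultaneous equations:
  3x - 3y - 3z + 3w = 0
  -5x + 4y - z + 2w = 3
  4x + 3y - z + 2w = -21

Row-reduce:
R1 ← R1 / (3).
R2 ← R2 + 5·R1.
R3 ← R3 − 4·R1.
R2 ← R2 / (-1).
R1 ← R1 + 1·R2.
R3 ← R3 − 7·R2.
R3 ← R3 / (-39).
R1 ← R1 − 5·R3.
R2 ← R2 − 6·R3.
Rank is 3 with 4 unknowns, leaving w free.

infinitely many solutions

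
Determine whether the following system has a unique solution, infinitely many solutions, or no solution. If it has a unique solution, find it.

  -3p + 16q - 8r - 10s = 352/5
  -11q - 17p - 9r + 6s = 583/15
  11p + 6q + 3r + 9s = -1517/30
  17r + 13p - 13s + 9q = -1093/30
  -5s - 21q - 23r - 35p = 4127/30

Row-reduce the augmented matrix:
R1 ← R1 / (-3).
R2 ← R2 + 17·R1.
R3 ← R3 − 11·R1.
R4 ← R4 − 13·R1.
R5 ← R5 + 35·R1.
R2 ← R2 / (-305/3).
R1 ← R1 + 16/3·R2.
R3 ← R3 − 194/3·R2.
R4 ← R4 − 235/3·R2.
R5 ← R5 + 623/3·R2.
R3 ← R3 / (-983/305).
R1 ← R1 − 232/305·R3.
R2 ← R2 + 109/305·R3.
R4 ← R4 − 630/61·R3.
R5 ← R5 + 1184/305·R3.
R4 ← R4 / (30497/983).
R1 ← R1 − 2874/983·R4.
R2 ← R2 + 1935/983·R4.
R3 ← R3 + 3719/983·R4.
R5 ← R5 + 30497/983·R4.
R5 reduces to 0 = 0, so the extra equation is consistent.
Reading off the reduced rows gives p = -7/3, q = 1, r = -14/5, s = -5/2.

p = -7/3, q = 1, r = -14/5, s = -5/2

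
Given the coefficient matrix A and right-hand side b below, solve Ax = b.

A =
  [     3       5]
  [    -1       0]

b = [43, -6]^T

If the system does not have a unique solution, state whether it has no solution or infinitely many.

x_1 = 6, x_2 = 5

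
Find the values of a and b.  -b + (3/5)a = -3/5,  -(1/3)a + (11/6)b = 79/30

a = 2, b = 9/5

Row-reduce the augmented matrix:
R1 ← R1 / (3/5).
R2 ← R2 + 1/3·R1.
R2 ← R2 / (23/18).
R1 ← R1 + 5/3·R2.
Reading off the reduced rows gives a = 2, b = 9/5.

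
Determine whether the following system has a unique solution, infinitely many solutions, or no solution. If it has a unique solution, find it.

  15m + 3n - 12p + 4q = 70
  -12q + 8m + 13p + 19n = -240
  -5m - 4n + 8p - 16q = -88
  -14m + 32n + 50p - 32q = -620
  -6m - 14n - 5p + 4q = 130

m = 0, n = -6, p = -6, q = 4

Row-reduce the augmented matrix:
R1 ← R1 / (15).
R2 ← R2 − 8·R1.
R3 ← R3 + 5·R1.
R4 ← R4 + 14·R1.
R5 ← R5 + 6·R1.
R2 ← R2 / (87/5).
R1 ← R1 − 1/5·R2.
R3 ← R3 + 3·R2.
R4 ← R4 − 174/5·R2.
R5 ← R5 + 64/5·R2.
R3 ← R3 / (213/29).
R1 ← R1 + 89/87·R3.
R2 ← R2 − 97/87·R3.
R5 ← R5 − 389/87·R3.
Swap R4 and R5.
R4 ← R4 / (1196/213).
R1 ← R1 + 416/213·R4.
R2 ← R2 − 380/213·R4.
R3 ← R3 + 496/213·R4.
R5 reduces to 0 = 0, so the extra equation is consistent.
Reading off the reduced rows gives m = 0, n = -6, p = -6, q = 4.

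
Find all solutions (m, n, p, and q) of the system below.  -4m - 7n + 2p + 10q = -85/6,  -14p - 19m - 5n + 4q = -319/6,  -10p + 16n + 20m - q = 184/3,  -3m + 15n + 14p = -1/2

m = 8/3, n = 1/2, p = 0, q = 0

Row-reduce the augmented matrix:
R1 ← R1 / (-4).
R2 ← R2 + 19·R1.
R3 ← R3 − 20·R1.
R4 ← R4 + 3·R1.
R2 ← R2 / (113/4).
R1 ← R1 − 7/4·R2.
R3 ← R3 + 19·R2.
R4 ← R4 − 81/4·R2.
R3 ← R3 / (-1786/113).
R1 ← R1 − 108/113·R3.
R2 ← R2 + 94/113·R3.
R4 ← R4 − 3316/113·R3.
R4 ← R4 / (53882/893).
R1 ← R1 − 1240/893·R4.
R2 ← R2 + 49/19·R4.
R3 ← R3 + 2231/1786·R4.
Reading off the reduced rows gives m = 8/3, n = 1/2, p = 0, q = 0.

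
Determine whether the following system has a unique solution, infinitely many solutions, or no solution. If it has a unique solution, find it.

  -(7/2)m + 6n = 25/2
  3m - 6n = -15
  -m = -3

Row-reduce:
R1 ← R1 / (-7/2).
R2 ← R2 − 3·R1.
R3 ← R3 + 1·R1.
R2 ← R2 / (-6/7).
R1 ← R1 + 12/7·R2.
R3 ← R3 + 12/7·R2.
Row 3 reduces to 0 = 2, a contradiction. The system is inconsistent.

no solution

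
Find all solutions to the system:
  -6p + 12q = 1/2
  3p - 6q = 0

no solution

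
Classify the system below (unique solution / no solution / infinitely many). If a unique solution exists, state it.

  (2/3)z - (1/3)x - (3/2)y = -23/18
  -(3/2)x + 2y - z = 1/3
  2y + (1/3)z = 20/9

x = 2/3, y = 1, z = 2/3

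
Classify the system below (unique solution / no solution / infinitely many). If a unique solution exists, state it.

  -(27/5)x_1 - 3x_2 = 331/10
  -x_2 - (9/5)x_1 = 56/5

no solution

Row-reduce:
R1 ← R1 / (-27/5).
R2 ← R2 + 9/5·R1.
Row 2 reduces to 0 = 1/6, a contradiction. The system is inconsistent.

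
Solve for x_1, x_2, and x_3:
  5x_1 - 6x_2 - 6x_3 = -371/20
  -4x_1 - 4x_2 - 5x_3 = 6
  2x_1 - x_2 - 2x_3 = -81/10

x_1 = -11/4, x_2 = -1, x_3 = 9/5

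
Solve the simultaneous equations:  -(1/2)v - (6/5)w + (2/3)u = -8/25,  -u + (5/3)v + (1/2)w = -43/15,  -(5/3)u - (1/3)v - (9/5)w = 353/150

Row-reduce the augmented matrix:
R1 ← R1 / (2/3).
R2 ← R2 + 1·R1.
R3 ← R3 + 5/3·R1.
R2 ← R2 / (11/12).
R1 ← R1 + 3/4·R2.
R3 ← R3 + 19/12·R2.
R3 ← R3 / (-155/22).
R1 ← R1 + 63/22·R3.
R2 ← R2 + 78/55·R3.
Reading off the reduced rows gives u = -3/2, v = -14/5, w = 3/5.

u = -3/2, v = -14/5, w = 3/5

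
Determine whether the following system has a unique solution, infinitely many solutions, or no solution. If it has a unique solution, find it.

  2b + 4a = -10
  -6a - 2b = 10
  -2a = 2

no solution

Row-reduce:
R1 ← R1 / (4).
R2 ← R2 + 6·R1.
R3 ← R3 + 2·R1.
R1 ← R1 − 1/2·R2.
R3 ← R3 − 1·R2.
Row 3 reduces to 0 = 2, a contradiction. The system is inconsistent.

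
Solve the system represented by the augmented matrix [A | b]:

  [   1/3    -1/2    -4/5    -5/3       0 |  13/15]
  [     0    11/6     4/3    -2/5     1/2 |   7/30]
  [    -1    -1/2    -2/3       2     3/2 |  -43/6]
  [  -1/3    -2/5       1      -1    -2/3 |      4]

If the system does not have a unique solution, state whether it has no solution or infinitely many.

infinitely many solutions

Row-reduce:
R1 ← R1 / (1/3).
R3 ← R3 + 1·R1.
R4 ← R4 + 1/3·R1.
R2 ← R2 / (11/6).
R1 ← R1 + 3/2·R2.
R3 ← R3 + 2·R2.
R4 ← R4 + 9/10·R2.
R3 ← R3 / (-266/165).
R1 ← R1 + 72/55·R3.
R2 ← R2 − 8/11·R3.
R4 ← R4 − 47/55·R3.
R4 ← R4 / (-13351/2850).
R1 ← R1 + 241/95·R4.
R2 ← R2 + 168/95·R4.
R3 ← R3 − 81/38·R4.
Rank is 4 with 5 unknowns, leaving x_5 free.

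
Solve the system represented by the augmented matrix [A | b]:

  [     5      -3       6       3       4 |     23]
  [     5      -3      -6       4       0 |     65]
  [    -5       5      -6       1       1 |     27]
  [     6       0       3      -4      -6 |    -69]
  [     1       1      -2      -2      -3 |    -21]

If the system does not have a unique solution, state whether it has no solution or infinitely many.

Row-reduce the augmented matrix:
R1 ← R1 / (5).
R2 ← R2 − 5·R1.
R3 ← R3 + 5·R1.
R4 ← R4 − 6·R1.
R5 ← R5 − 1·R1.
Swap R2 and R3.
R2 ← R2 / (2).
R1 ← R1 + 3/5·R2.
R4 ← R4 − 18/5·R2.
R5 ← R5 − 8/5·R2.
R3 ← R3 / (-12).
R1 ← R1 − 6/5·R3.
R4 ← R4 + 21/5·R3.
R5 ← R5 + 16/5·R3.
R4 ← R4 / (-303/20).
R1 ← R1 − 19/10·R4.
R2 ← R2 − 2·R4.
R3 ← R3 + 1/12·R4.
R5 ← R5 + 91/15·R4.
R5 ← R5 / (577/909).
R1 ← R1 + 247/606·R5.
R2 ← R2 − 43/606·R5.
R3 ← R3 − 395/909·R5.
R4 ← R4 − 368/303·R5.
Reading off the reduced rows gives x_1 = 1, x_2 = -2, x_3 = -5, x_4 = 6, x_5 = 6.

x_1 = 1, x_2 = -2, x_3 = -5, x_4 = 6, x_5 = 6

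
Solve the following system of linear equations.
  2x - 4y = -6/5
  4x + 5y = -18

x = -3, y = -6/5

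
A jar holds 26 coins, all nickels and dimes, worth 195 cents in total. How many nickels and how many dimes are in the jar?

Let n = nickels, d = dimes.
  n + d = 26
  10d + 5n = 195
Row-reduce the augmented matrix:
R2 ← R2 − 5·R1.
R2 ← R2 / (5).
R1 ← R1 − 1·R2.
Reading off the reduced rows gives n = 13, d = 13.

nickels: 13, dimes: 13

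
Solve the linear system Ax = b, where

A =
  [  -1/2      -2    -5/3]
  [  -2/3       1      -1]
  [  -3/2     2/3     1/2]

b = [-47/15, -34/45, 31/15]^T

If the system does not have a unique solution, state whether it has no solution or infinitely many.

x_1 = -2/3, x_2 = 2/5, x_3 = 8/5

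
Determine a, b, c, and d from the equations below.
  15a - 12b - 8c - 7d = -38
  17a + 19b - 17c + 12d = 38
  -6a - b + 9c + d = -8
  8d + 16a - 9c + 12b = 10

Row-reduce the augmented matrix:
R1 ← R1 / (15).
R2 ← R2 − 17·R1.
R3 ← R3 + 6·R1.
R4 ← R4 − 16·R1.
R2 ← R2 / (163/5).
R1 ← R1 + 4/5·R2.
R3 ← R3 + 29/5·R2.
R4 ← R4 − 124/5·R2.
R3 ← R3 / (2146/489).
R1 ← R1 + 356/489·R3.
R2 ← R2 + 119/489·R3.
R4 ← R4 − 2723/489·R3.
R4 ← R4 / (-2053/1073).
R1 ← R1 − 335/1073·R4.
R2 ← R2 − 760/1073·R4.
R3 ← R3 − 427/1073·R4.
Reading off the reduced rows gives a = -2, b = 2, c = -2, d = 0.

a = -2, b = 2, c = -2, d = 0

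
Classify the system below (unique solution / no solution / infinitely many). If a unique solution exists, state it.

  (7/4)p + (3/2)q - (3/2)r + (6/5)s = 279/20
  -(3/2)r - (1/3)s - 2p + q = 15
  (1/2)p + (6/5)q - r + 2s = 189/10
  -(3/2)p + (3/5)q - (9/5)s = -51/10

p = -3, q = 2, r = -6, s = 6

Row-reduce the augmented matrix:
R1 ← R1 / (7/4).
R2 ← R2 + 2·R1.
R3 ← R3 − 1/2·R1.
R4 ← R4 + 3/2·R1.
R2 ← R2 / (19/7).
R1 ← R1 − 6/7·R2.
R3 ← R3 − 27/35·R2.
R4 ← R4 − 66/35·R2.
R3 ← R3 / (13/38).
R1 ← R1 − 3/19·R3.
R2 ← R2 + 45/38·R3.
R4 ← R4 − 18/19·R3.
R4 ← R4 / (-1711/325).
R1 ← R1 + 88/325·R4.
R2 ← R2 − 994/195·R4.
R3 ← R3 − 1294/325·R4.
Reading off the reduced rows gives p = -3, q = 2, r = -6, s = 6.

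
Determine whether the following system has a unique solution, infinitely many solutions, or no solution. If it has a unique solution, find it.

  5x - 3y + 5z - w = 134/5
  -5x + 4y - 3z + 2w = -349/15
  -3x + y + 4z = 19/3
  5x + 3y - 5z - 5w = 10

Row-reduce the augmented matrix:
R1 ← R1 / (5).
R2 ← R2 + 5·R1.
R3 ← R3 + 3·R1.
R4 ← R4 − 5·R1.
R1 ← R1 + 3/5·R2.
R3 ← R3 + 4/5·R2.
R4 ← R4 − 6·R2.
R3 ← R3 / (43/5).
R1 ← R1 − 11/5·R3.
R2 ← R2 − 2·R3.
R4 ← R4 + 22·R3.
R4 ← R4 / (-408/43).
R1 ← R1 − 15/43·R4.
R2 ← R2 − 41/43·R4.
R3 ← R3 − 1/43·R4.
Reading off the reduced rows gives x = 2, y = 1/3, z = 3, w = -14/5.

x = 2, y = 1/3, z = 3, w = -14/5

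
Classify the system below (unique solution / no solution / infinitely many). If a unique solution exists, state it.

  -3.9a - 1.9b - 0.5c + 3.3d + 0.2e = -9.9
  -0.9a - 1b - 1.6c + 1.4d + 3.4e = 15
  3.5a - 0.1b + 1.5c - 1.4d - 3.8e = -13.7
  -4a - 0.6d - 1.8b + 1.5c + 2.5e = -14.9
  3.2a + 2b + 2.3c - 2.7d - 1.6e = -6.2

a = 2, b = 3, c = -6, d = 0, e = 3

Row-reduce the augmented matrix:
R1 ← R1 / (-39/10).
R2 ← R2 + 9/10·R1.
R3 ← R3 − 7/2·R1.
R4 ← R4 + 4·R1.
R5 ← R5 − 16/5·R1.
R2 ← R2 / (-73/130).
R1 ← R1 − 19/39·R2.
R3 ← R3 + 352/195·R2.
R4 ← R4 − 29/195·R2.
R5 ← R5 − 86/195·R2.
R3 ← R3 / (6377/1095).
R1 ← R1 + 254/219·R3.
R2 ← R2 − 193/73·R3.
R4 ← R4 − 3547/2190·R3.
R5 ← R5 − 317/438·R3.
R4 ← R4 / (-469221/127540).
R1 ← R1 + 2487/6377·R4.
R2 ← R2 + 11659/12754·R4.
R3 ← R3 + 1075/12754·R4.
R5 ← R5 − 14543/25508·R4.
R5 ← R5 / (6415717/1564070).
R1 ← R1 + 120704/156407·R5.
R2 ← R2 + 190921/156407·R5.
R3 ← R3 + 412545/156407·R5.
R4 ← R4 + 305602/156407·R5.
Reading off the reduced rows gives a = 2, b = 3, c = -6, d = 0, e = 3.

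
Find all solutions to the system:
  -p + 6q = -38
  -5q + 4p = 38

p = 2, q = -6

Row-reduce the augmented matrix:
R1 ← R1 / (-1).
R2 ← R2 − 4·R1.
R2 ← R2 / (19).
R1 ← R1 + 6·R2.
Reading off the reduced rows gives p = 2, q = -6.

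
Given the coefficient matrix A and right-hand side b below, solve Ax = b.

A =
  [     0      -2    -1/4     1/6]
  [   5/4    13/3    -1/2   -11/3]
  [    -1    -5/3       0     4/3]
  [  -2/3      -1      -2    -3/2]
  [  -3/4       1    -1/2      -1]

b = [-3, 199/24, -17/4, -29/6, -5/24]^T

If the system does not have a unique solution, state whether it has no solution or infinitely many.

x_1 = 3/2, x_2 = 5/4, x_3 = 5/3, x_4 = -1/2

Row-reduce the augmented matrix:
Swap R1 and R2.
R1 ← R1 / (5/4).
R3 ← R3 + 1·R1.
R4 ← R4 + 2/3·R1.
R5 ← R5 + 3/4·R1.
R2 ← R2 / (-2).
R1 ← R1 − 52/15·R2.
R3 ← R3 − 9/5·R2.
R4 ← R4 − 59/45·R2.
R5 ← R5 − 18/5·R2.
R3 ← R3 / (-5/8).
R1 ← R1 + 5/6·R3.
R2 ← R2 − 1/8·R3.
R4 ← R4 + 175/72·R3.
R5 ← R5 + 5/4·R3.
R4 ← R4 / (619/270).
R1 ← R1 + 32/45·R4.
R2 ← R2 + 28/75·R4.
R3 ← R3 − 58/25·R4.
R5 reduces to 0 = 0, so the extra equation is consistent.
Reading off the reduced rows gives x_1 = 3/2, x_2 = 5/4, x_3 = 5/3, x_4 = -1/2.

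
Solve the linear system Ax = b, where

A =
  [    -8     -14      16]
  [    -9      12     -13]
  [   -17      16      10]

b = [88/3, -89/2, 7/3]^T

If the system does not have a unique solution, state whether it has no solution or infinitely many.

Row-reduce the augmented matrix:
R1 ← R1 / (-8).
R2 ← R2 + 9·R1.
R3 ← R3 + 17·R1.
R2 ← R2 / (111/4).
R1 ← R1 − 7/4·R2.
R3 ← R3 − 183/4·R2.
R3 ← R3 / (1003/37).
R1 ← R1 + 5/111·R3.
R2 ← R2 + 124/111·R3.
Reading off the reduced rows gives x_1 = 4/3, x_2 = 0, x_3 = 5/2.

x_1 = 4/3, x_2 = 0, x_3 = 5/2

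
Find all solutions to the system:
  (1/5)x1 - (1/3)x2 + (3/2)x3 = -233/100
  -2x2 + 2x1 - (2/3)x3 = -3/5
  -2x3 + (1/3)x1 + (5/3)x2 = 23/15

x1 = -7/5, x2 = -3/5, x3 = -3/2

Row-reduce the augmented matrix:
R1 ← R1 / (1/5).
R2 ← R2 − 2·R1.
R3 ← R3 − 1/3·R1.
R2 ← R2 / (4/3).
R1 ← R1 + 5/3·R2.
R3 ← R3 − 20/9·R2.
R3 ← R3 / (389/18).
R1 ← R1 + 145/12·R3.
R2 ← R2 + 47/4·R3.
Reading off the reduced rows gives x1 = -7/5, x2 = -3/5, x3 = -3/2.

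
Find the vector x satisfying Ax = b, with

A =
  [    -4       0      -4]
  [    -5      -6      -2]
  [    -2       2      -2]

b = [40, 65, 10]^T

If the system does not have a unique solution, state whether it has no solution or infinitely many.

x_1 = -5, x_2 = -5, x_3 = -5

Row-reduce the augmented matrix:
R1 ← R1 / (-4).
R2 ← R2 + 5·R1.
R3 ← R3 + 2·R1.
R2 ← R2 / (-6).
R3 ← R3 − 2·R2.
R1 ← R1 − 1·R3.
R2 ← R2 + 1/2·R3.
Reading off the reduced rows gives x_1 = -5, x_2 = -5, x_3 = -5.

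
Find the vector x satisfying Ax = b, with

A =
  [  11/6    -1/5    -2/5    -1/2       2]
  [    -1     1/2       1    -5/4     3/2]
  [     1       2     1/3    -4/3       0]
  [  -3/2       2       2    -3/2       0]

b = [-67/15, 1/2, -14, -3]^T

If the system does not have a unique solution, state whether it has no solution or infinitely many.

Row-reduce:
R1 ← R1 / (11/6).
R2 ← R2 + 1·R1.
R3 ← R3 − 1·R1.
R4 ← R4 + 3/2·R1.
R2 ← R2 / (43/110).
R1 ← R1 + 6/55·R2.
R3 ← R3 − 116/55·R2.
R4 ← R4 − 101/55·R2.
R3 ← R3 / (-11/3).
R2 ← R2 − 2·R3.
R4 ← R4 + 2·R3.
R4 ← R4 / (1269/946).
R1 ← R1 + 30/43·R4.
R2 ← R2 − 7/946·R4.
R3 ← R3 + 923/473·R4.
Rank is 4 with 5 unknowns, leaving x_5 free.

infinitely many solutions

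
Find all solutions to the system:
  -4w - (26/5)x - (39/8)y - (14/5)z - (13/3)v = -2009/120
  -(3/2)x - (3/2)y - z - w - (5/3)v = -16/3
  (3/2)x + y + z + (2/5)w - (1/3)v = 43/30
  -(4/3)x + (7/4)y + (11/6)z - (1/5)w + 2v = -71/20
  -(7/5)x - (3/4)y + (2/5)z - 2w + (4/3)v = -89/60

Row-reduce:
R1 ← R1 / (-26/5).
R2 ← R2 + 3/2·R1.
R3 ← R3 − 3/2·R1.
R4 ← R4 + 4/3·R1.
R5 ← R5 + 7/5·R1.
R2 ← R2 / (-3/32).
R1 ← R1 − 15/16·R2.
R3 ← R3 + 13/32·R2.
R4 ← R4 − 3·R2.
R5 ← R5 − 9/16·R2.
R3 ← R3 / (40/39).
R1 ← R1 + 18/13·R3.
R2 ← R2 − 80/39·R3.
R4 ← R4 + 281/78·R3.
R4 ← R4 / (911/1200).
R1 ← R1 − 39/100·R4.
R2 ← R2 − 6/5·R4.
R3 ← R3 + 277/200·R4.
Rank is 4 with 5 unknowns, leaving v free.

infinitely many solutions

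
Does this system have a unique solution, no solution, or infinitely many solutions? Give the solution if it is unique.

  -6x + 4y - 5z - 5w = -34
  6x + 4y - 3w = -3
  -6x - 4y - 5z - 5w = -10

infinitely many solutions

Row-reduce:
R1 ← R1 / (-6).
R2 ← R2 − 6·R1.
R3 ← R3 + 6·R1.
R2 ← R2 / (8).
R1 ← R1 + 2/3·R2.
R3 ← R3 + 8·R2.
R3 ← R3 / (-5).
R1 ← R1 − 5/12·R3.
R2 ← R2 + 5/8·R3.
Rank is 3 with 4 unknowns, leaving w free.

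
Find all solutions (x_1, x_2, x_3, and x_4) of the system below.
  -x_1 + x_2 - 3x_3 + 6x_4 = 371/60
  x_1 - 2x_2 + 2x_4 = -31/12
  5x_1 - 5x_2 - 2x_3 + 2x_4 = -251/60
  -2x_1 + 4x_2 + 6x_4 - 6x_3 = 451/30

Row-reduce the augmented matrix:
R1 ← R1 / (-1).
R2 ← R2 − 1·R1.
R3 ← R3 − 5·R1.
R4 ← R4 + 2·R1.
R2 ← R2 / (-1).
R1 ← R1 + 1·R2.
R4 ← R4 − 2·R2.
R3 ← R3 / (-17).
R1 ← R1 − 6·R3.
R2 ← R2 − 3·R3.
R4 ← R4 + 6·R3.
R4 ← R4 / (-22/17).
R1 ← R1 + 46/17·R4.
R2 ← R2 + 40/17·R4.
R3 ← R3 + 32/17·R4.
Reading off the reduced rows gives x_1 = -5/4, x_2 = 1/3, x_3 = -11/5, x_4 = -1/3.

x_1 = -5/4, x_2 = 1/3, x_3 = -11/5, x_4 = -1/3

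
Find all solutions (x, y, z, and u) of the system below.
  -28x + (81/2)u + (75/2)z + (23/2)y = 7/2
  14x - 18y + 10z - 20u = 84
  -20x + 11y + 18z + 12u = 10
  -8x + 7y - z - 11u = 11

Row-reduce:
R1 ← R1 / (-28).
R2 ← R2 − 14·R1.
R3 ← R3 + 20·R1.
R4 ← R4 + 8·R1.
R2 ← R2 / (-49/4).
R1 ← R1 + 23/56·R2.
R3 ← R3 − 39/14·R2.
R4 ← R4 − 26/7·R2.
R3 ← R3 / (-771/343).
R1 ← R1 + 790/343·R3.
R2 ← R2 + 115/49·R3.
R4 ← R4 + 1028/343·R3.
Rank is 3 with 4 unknowns, leaving u free.

infinitely many solutions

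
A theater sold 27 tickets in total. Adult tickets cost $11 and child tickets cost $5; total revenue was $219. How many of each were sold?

adult tickets: 14, child tickets: 13

Let a = adult tickets, c = child tickets.
  a + c = 27
  11a + 5c = 219
From equation 1: a = 27 − c.
Substitute into equation 2 and solve: c = 13.
Then a = 14.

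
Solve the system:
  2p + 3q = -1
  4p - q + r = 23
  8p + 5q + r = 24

Row-reduce:
R1 ← R1 / (2).
R2 ← R2 − 4·R1.
R3 ← R3 − 8·R1.
R2 ← R2 / (-7).
R1 ← R1 − 3/2·R2.
R3 ← R3 + 7·R2.
Row 3 reduces to 0 = 3, a contradiction. The system is inconsistent.

no solution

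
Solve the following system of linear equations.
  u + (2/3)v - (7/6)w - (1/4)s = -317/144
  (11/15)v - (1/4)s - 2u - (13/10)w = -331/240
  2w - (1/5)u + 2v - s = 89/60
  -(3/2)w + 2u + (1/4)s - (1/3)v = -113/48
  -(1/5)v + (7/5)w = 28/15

u = -1/3, v = 0, w = 4/3, s = 5/4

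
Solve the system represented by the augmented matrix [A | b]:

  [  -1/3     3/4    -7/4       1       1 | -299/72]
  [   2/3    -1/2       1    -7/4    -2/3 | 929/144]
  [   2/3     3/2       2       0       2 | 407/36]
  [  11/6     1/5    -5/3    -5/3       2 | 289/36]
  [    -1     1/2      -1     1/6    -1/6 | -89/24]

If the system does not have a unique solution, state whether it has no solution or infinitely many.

x_1 = 7/3, x_2 = 5/2, x_3 = 2, x_4 = -11/4, x_5 = 1

Row-reduce the augmented matrix:
R1 ← R1 / (-1/3).
R2 ← R2 − 2/3·R1.
R3 ← R3 − 2/3·R1.
R4 ← R4 − 11/6·R1.
R5 ← R5 + 1·R1.
R1 ← R1 + 9/4·R2.
R3 ← R3 − 3·R2.
R4 ← R4 − 173/40·R2.
R5 ← R5 + 7/4·R2.
R3 ← R3 / (6).
R1 ← R1 + 3/8·R3.
R2 ← R2 + 5/2·R3.
R4 ← R4 + 23/48·R3.
R5 ← R5 + 1/8·R3.
R4 ← R4 / (16427/5760).
R1 ← R1 + 151/64·R4.
R2 ← R2 − 37/48·R4.
R3 ← R3 − 5/24·R4.
R5 ← R5 + 455/192·R4.
R5 ← R5 / (59825/98562).
R1 ← R1 − 23556/16427·R5.
R2 ← R2 − 42620/49281·R5.
R3 ← R3 + 2080/16427·R5.
R4 ← R4 − 9984/16427·R5.
Reading off the reduced rows gives x_1 = 7/3, x_2 = 5/2, x_3 = 2, x_4 = -11/4, x_5 = 1.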